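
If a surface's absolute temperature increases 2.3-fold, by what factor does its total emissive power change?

factor ≈ 28.0

P ∝ T⁴, so the power scales as (2.3)⁴ = 28.0.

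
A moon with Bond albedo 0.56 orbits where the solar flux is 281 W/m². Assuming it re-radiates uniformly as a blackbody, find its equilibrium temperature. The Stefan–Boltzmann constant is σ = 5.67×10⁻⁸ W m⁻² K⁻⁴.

T ≈ 153 K

Power absorbed = (1−a)S·πR²; power emitted = 4πR²σT⁴. Equating and cancelling πR²:
T = ((1−a)S / 4σ)^(1/4) = (124 / (4 × 5.67×10⁻⁸))^(1/4) = (5.45×10^8)^(1/4).
T = 153 K.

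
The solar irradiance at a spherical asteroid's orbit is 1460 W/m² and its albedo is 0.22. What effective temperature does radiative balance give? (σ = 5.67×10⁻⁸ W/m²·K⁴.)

T ≈ 266 K

Power absorbed = (1−a)S·πR²; power emitted = 4πR²σT⁴. Equating and cancelling πR²:
T = ((1−a)S / 4σ)^(1/4) = (1140 / (4 × 5.67×10⁻⁸))^(1/4) = (5.02×10^9)^(1/4).
T = 266 K.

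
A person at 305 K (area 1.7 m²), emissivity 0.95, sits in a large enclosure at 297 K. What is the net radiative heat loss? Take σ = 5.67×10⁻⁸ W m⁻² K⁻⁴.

Q = εσA(T⁴ − T_s⁴). T⁴ − T_s⁴ = (305)⁴ − (297)⁴ = 8.65×10^9 − 7.78×10^9 = 8.73×10^8 K⁴.
Q = 0.95 × 5.67×10⁻⁸ × 1.70 × 8.73×10^8 = 79.9 W.

Q ≈ 79.9 W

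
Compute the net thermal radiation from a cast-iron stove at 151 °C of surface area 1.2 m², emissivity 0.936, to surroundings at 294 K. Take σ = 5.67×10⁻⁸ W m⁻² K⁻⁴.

Q ≈ 1580 W

Convert: 151 °C = 424 K.
Q = εσA(T⁴ − T_s⁴). T⁴ − T_s⁴ = (424)⁴ − (294)⁴ = 3.23×10^10 − 7.47×10^9 = 2.48×10^10 K⁴.
Q = 0.936 × 5.67×10⁻⁸ × 1.20 × 2.48×10^10 = 1580 W.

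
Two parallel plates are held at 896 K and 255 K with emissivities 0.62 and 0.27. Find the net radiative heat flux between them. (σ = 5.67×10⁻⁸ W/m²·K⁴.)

q ≈ 8410 W/m²

For two large parallel gray plates, q = σ(T₁⁴ − T₂⁴) / (1/ε₁ + 1/ε₂ − 1).
1/ε₁ + 1/ε₂ − 1 = 1/0.62 + 1/0.27 − 1 = 4.317.
T₁⁴ − T₂⁴ = 6.45×10^11 − 4.23×10^9 = 6.40×10^11 K⁴.
q = 5.67×10⁻⁸ × 6.40×10^11 / 4.317 = 8410 W/m².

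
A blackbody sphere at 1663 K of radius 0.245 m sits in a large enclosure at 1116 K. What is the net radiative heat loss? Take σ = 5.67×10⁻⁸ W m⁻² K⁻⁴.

A = 4πr² = 4π × (0.245)² = 0.754 m².
Q = σA(T⁴ − T_s⁴). T⁴ − T_s⁴ = (1663)⁴ − (1116)⁴ = 7.65×10^12 − 1.55×10^12 = 6.10×10^12 K⁴.
Q = 5.67×10⁻⁸ × 0.754 × 6.10×10^12 = 2.61×10^5 W.

Q ≈ 2.61×10^5 W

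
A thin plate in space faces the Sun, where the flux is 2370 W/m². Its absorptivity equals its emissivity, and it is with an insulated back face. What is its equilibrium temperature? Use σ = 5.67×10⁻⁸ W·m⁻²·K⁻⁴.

Absorbed flux αS = emitted flux εσT⁴ (one radiating face); with α = ε, T = (S/σ)^(1/4).
T = (2370 / 5.67×10⁻⁸)^(1/4) = (4.18×10^10)^(1/4).
T = 452 K.

T ≈ 452 K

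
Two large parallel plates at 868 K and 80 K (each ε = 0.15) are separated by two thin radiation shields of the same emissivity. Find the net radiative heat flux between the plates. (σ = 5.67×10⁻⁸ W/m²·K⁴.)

Each of the 3 gaps contributes resistance (2/ε − 1) = 2/0.15 − 1 = 12.33; total = 37.00.
q = σ(T₁⁴ − T₂⁴) / 37.00 = 5.67×10⁻⁸ × 5.68×10^11 / 37.00 = 870 W/m².

q ≈ 870 W/m²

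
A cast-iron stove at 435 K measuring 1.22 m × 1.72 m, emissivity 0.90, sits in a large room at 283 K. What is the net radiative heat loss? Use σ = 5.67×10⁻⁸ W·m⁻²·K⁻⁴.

A = 1.22 × 1.72 = 2.10 m².
Q = εσA(T⁴ − T_s⁴). T⁴ − T_s⁴ = (435)⁴ − (283)⁴ = 3.58×10^10 − 6.41×10^9 = 2.94×10^10 K⁴.
Q = 0.90 × 5.67×10⁻⁸ × 2.10 × 2.94×10^10 = 3150 W.

Q ≈ 3150 W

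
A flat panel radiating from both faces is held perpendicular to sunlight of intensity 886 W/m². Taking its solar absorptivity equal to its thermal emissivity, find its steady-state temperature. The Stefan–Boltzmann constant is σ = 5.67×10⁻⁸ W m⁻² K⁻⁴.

Absorbed flux αS = emitted flux 2εσT⁴ per unit area; with α = ε this gives T = (S/2σ)^(1/4).
T = (886 / (2 × 5.67×10⁻⁸))^(1/4) = (7.81×10^9)^(1/4).
T = 297 K.

T ≈ 297 K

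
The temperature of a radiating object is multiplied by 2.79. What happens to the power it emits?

factor ≈ 60.6

P ∝ T⁴, so the power scales as (2.79)⁴ = 60.6.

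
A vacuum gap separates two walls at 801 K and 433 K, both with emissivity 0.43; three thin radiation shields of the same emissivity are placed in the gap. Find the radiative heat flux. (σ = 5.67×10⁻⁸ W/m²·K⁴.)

q ≈ 1460 W/m²

Each of the 4 gaps contributes resistance (2/ε − 1) = 2/0.43 − 1 = 3.651; total = 14.60.
q = σ(T₁⁴ − T₂⁴) / 14.60 = 5.67×10⁻⁸ × 3.76×10^11 / 14.60 = 1460 W/m².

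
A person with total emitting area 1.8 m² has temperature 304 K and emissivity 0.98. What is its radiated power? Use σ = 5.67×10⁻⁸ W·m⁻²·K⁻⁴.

P = εσAT⁴ = 0.98 × 5.67×10⁻⁸ × 1.80 × (304)⁴ = 0.98 × 5.67×10⁻⁸ × 1.80 × 8.54×10^9.
P = 854 W.

P ≈ 854 W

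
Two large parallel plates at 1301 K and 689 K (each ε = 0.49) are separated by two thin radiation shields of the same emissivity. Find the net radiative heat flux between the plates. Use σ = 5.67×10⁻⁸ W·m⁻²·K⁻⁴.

Each of the 3 gaps contributes resistance (2/ε − 1) = 2/0.49 − 1 = 3.082; total = 9.245.
q = σ(T₁⁴ − T₂⁴) / 9.245 = 5.67×10⁻⁸ × 2.64×10^12 / 9.245 = 16200 W/m².

q ≈ 16200 W/m²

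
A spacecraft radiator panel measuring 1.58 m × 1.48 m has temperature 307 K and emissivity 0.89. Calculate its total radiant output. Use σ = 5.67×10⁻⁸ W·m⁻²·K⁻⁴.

P ≈ 1050 W

A = 1.58 × 1.48 = 2.34 m².
Stefan–Boltzmann: P = εσAT⁴ = 0.89 × 5.67×10⁻⁸ × 2.34 × (307)⁴ = 0.89 × 5.67×10⁻⁸ × 2.34 × 8.88×10^9.
P = 1050 W.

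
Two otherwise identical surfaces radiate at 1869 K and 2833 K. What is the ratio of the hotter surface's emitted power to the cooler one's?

ratio ≈ 5.28

P ∝ T⁴, so the ratio is (2833/1869)⁴ = (1.516)⁴ = 5.28.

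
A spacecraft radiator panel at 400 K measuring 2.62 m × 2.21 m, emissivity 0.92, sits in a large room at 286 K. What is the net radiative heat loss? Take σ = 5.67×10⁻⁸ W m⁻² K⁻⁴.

A = 2.62 × 2.21 = 5.79 m².
Q = εσA(T⁴ − T_s⁴). T⁴ − T_s⁴ = (400)⁴ − (286)⁴ = 2.56×10^10 − 6.69×10^9 = 1.89×10^10 K⁴.
Q = 0.92 × 5.67×10⁻⁸ × 5.79 × 1.89×10^10 = 5710 W.

Q ≈ 5710 W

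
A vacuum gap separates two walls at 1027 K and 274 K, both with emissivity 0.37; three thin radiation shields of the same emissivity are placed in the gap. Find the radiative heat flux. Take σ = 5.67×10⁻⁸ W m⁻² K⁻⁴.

q ≈ 3560 W/m²

Each of the 4 gaps contributes resistance (2/ε − 1) = 2/0.37 − 1 = 4.405; total = 17.62.
q = σ(T₁⁴ − T₂⁴) / 17.62 = 5.67×10⁻⁸ × 1.11×10^12 / 17.62 = 3560 W/m².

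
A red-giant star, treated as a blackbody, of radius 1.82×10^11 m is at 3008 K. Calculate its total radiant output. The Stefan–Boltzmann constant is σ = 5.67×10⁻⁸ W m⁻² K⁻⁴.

A = 4πr² = 4π × (1.82×10^11)² = 4.16×10^23 m².
P = σAT⁴ = 5.67×10⁻⁸ × 4.16×10^23 × (3008)⁴ = 5.67×10⁻⁸ × 4.16×10^23 × 8.19×10^13.
P = 1.93×10^30 W.

P ≈ 1.93×10^30 W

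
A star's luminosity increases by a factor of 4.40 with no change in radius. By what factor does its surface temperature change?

factor ≈ 1.45

P ∝ T⁴ ⇒ T ∝ P^(1/4), so T scales by (4.40)^(1/4) = 1.45.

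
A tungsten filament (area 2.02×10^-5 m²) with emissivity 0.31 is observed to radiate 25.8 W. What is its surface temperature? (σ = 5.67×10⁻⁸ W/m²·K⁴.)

From P = εσAT⁴, T = (P / εσA)^(1/4) = (25.8 / (0.31 × 5.67×10⁻⁸ × 2.02×10^-5))^(1/4).
T = (7.27×10^13)^(1/4) = 2920 K.

T ≈ 2920 K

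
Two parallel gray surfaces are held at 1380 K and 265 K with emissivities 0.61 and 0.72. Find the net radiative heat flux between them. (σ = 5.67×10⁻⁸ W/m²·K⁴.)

For two large parallel gray plates, q = σ(T₁⁴ − T₂⁴) / (1/ε₁ + 1/ε₂ − 1).
1/ε₁ + 1/ε₂ − 1 = 1/0.61 + 1/0.72 − 1 = 2.028.
T₁⁴ − T₂⁴ = 3.63×10^12 − 4.93×10^9 = 3.62×10^12 K⁴.
q = 5.67×10⁻⁸ × 3.62×10^12 / 2.028 = 1.01×10^5 W/m².

q ≈ 1.01×10^5 W/m²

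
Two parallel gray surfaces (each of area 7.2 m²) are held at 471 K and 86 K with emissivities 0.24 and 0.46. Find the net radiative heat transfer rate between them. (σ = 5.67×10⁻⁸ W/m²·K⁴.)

For two large parallel gray plates, q = σ(T₁⁴ − T₂⁴) / (1/ε₁ + 1/ε₂ − 1).
1/ε₁ + 1/ε₂ − 1 = 1/0.24 + 1/0.46 − 1 = 5.341.
T₁⁴ − T₂⁴ = 4.92×10^10 − 5.47×10^7 = 4.92×10^10 K⁴.
q = 5.67×10⁻⁸ × 4.92×10^10 / 5.341 = 522 W/m².
Q = q·A = 522 × 7.2 = 3760 W.

Q ≈ 3760 W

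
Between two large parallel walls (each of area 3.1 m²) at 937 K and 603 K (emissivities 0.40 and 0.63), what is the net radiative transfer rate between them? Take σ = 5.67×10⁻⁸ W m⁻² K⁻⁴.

For two large parallel gray plates, q = σ(T₁⁴ − T₂⁴) / (1/ε₁ + 1/ε₂ − 1).
1/ε₁ + 1/ε₂ − 1 = 1/0.40 + 1/0.63 − 1 = 3.087.
T₁⁴ − T₂⁴ = 7.71×10^11 − 1.32×10^11 = 6.39×10^11 K⁴.
q = 5.67×10⁻⁸ × 6.39×10^11 / 3.087 = 11700 W/m².
Q = q·A = 11700 × 3.1 = 36400 W.

Q ≈ 36400 W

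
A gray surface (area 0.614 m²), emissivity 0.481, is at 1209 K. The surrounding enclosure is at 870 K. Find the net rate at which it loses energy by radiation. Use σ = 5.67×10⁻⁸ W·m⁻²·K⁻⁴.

Q = εσA(T⁴ − T_s⁴). T⁴ − T_s⁴ = (1209)⁴ − (870)⁴ = 2.14×10^12 − 5.73×10^11 = 1.56×10^12 K⁴.
Q = 0.481 × 5.67×10⁻⁸ × 0.614 × 1.56×10^12 = 26200 W.

Q ≈ 26200 W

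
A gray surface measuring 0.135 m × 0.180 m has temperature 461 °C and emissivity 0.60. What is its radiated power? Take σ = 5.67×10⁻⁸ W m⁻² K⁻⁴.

P ≈ 240 W

A = 0.135 × 0.180 = 0.0243 m².
461 °C = 734 K.
P = εσAT⁴ = 0.60 × 5.67×10⁻⁸ × 0.0243 × (734)⁴ = 0.60 × 5.67×10⁻⁸ × 0.0243 × 2.90×10^11.
P = 240 W.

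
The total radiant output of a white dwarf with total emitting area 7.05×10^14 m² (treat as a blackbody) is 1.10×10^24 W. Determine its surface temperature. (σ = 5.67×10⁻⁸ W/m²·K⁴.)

T ≈ 12900 K

From P = σAT⁴, T = (P / σA)^(1/4) = (1.10×10^24 / (5.67×10⁻⁸ × 7.05×10^14))^(1/4).
T = (2.75×10^16)^(1/4) = 12900 K.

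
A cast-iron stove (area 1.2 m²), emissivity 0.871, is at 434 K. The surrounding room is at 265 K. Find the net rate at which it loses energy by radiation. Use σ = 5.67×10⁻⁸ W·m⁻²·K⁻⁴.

Q = εσA(T⁴ − T_s⁴). T⁴ − T_s⁴ = (434)⁴ − (265)⁴ = 3.55×10^10 − 4.93×10^9 = 3.05×10^10 K⁴.
Q = 0.871 × 5.67×10⁻⁸ × 1.20 × 3.05×10^10 = 1810 W.

Q ≈ 1810 W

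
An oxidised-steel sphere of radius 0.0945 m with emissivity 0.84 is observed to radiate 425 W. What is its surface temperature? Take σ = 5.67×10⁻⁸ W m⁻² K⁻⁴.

A = 4πr² = 4π × (0.0945)² = 0.112 m².
From P = εσAT⁴, T = (P / εσA)^(1/4) = (425 / (0.84 × 5.67×10⁻⁸ × 0.112))^(1/4).
T = (7.95×10^10)^(1/4) = 531 K.

T ≈ 531 K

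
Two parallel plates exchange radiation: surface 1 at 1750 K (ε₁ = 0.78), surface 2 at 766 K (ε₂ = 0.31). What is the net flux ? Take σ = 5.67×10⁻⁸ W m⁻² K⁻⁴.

For two large parallel gray plates, q = σ(T₁⁴ − T₂⁴) / (1/ε₁ + 1/ε₂ − 1).
1/ε₁ + 1/ε₂ − 1 = 1/0.78 + 1/0.31 − 1 = 3.508.
T₁⁴ − T₂⁴ = 9.38×10^12 − 3.44×10^11 = 9.03×10^12 K⁴.
q = 5.67×10⁻⁸ × 9.03×10^12 / 3.508 = 1.46×10^5 W/m².

q ≈ 1.46×10^5 W/m²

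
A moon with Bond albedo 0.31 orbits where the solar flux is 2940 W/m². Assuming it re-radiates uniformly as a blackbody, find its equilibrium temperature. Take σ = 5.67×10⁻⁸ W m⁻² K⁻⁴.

T ≈ 308 K

Power absorbed = (1−a)S·πR²; power emitted = 4πR²σT⁴. Equating and cancelling πR²:
T = ((1−a)S / 4σ)^(1/4) = (2030 / (4 × 5.67×10⁻⁸))^(1/4) = (8.94×10^9)^(1/4).
T = 308 K.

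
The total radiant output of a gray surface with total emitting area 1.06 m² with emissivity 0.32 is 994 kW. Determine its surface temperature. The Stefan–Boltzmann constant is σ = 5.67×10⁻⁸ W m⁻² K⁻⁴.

From P = εσAT⁴, T = (P / εσA)^(1/4) = (9.94×10^5 / (0.32 × 5.67×10⁻⁸ × 1.06))^(1/4).
T = (5.17×10^13)^(1/4) = 2680 K.

T ≈ 2680 K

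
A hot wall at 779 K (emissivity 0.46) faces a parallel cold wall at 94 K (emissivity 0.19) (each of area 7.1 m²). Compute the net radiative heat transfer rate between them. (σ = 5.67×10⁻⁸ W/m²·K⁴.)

Q ≈ 23000 W

For two large parallel gray plates, q = σ(T₁⁴ − T₂⁴) / (1/ε₁ + 1/ε₂ − 1).
1/ε₁ + 1/ε₂ − 1 = 1/0.46 + 1/0.19 − 1 = 6.437.
T₁⁴ − T₂⁴ = 3.68×10^11 − 7.81×10^7 = 3.68×10^11 K⁴.
q = 5.67×10⁻⁸ × 3.68×10^11 / 6.437 = 3240 W/m².
Q = q·A = 3240 × 7.1 = 23000 W.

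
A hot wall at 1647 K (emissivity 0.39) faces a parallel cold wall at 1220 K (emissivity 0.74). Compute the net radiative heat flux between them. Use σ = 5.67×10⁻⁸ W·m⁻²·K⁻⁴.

For two large parallel gray plates, q = σ(T₁⁴ − T₂⁴) / (1/ε₁ + 1/ε₂ − 1).
1/ε₁ + 1/ε₂ − 1 = 1/0.39 + 1/0.74 − 1 = 2.915.
T₁⁴ − T₂⁴ = 7.36×10^12 − 2.22×10^12 = 5.14×10^12 K⁴.
q = 5.67×10⁻⁸ × 5.14×10^12 / 2.915 = 1.00×10^5 W/m².

q ≈ 1.00×10^5 W/m²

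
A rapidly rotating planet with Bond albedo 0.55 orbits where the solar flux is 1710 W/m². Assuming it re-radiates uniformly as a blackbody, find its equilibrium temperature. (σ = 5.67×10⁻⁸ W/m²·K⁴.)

T ≈ 241 K

Power absorbed = (1−a)S·πR²; power emitted = 4πR²σT⁴. Equating and cancelling πR²:
T = ((1−a)S / 4σ)^(1/4) = (769 / (4 × 5.67×10⁻⁸))^(1/4) = (3.39×10^9)^(1/4).
T = 241 K.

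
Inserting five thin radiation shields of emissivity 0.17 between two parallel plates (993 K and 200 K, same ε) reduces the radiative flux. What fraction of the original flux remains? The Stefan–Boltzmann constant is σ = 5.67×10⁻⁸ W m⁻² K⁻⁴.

With N identical shields there are N+1 = 6 gaps in series, each with the same radiative resistance, so the flux falls to 1/(N+1) of its unshielded value.

ratio ≈ 0.167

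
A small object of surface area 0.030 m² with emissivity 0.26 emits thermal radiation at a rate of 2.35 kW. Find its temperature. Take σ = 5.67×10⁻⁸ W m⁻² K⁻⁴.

From P = εσAT⁴, T = (P / εσA)^(1/4) = (2350 / (0.26 × 5.67×10⁻⁸ × 0.0300))^(1/4).
T = (5.31×10^12)^(1/4) = 1520 K.

T ≈ 1520 K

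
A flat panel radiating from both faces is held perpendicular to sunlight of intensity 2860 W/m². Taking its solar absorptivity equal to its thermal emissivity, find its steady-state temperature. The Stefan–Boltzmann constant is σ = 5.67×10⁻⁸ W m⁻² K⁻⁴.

Absorbed flux αS = emitted flux 2εσT⁴ per unit area; with α = ε this gives T = (S/2σ)^(1/4).
T = (2860 / (2 × 5.67×10⁻⁸))^(1/4) = (2.52×10^10)^(1/4).
T = 399 K.

T ≈ 399 K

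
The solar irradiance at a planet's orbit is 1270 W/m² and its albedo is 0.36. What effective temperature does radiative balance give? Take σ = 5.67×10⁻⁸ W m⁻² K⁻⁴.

T ≈ 245 K

Power absorbed = (1−a)S·πR²; power emitted = 4πR²σT⁴. Equating and cancelling πR²:
T = ((1−a)S / 4σ)^(1/4) = (813 / (4 × 5.67×10⁻⁸))^(1/4) = (3.58×10^9)^(1/4).
T = 245 K.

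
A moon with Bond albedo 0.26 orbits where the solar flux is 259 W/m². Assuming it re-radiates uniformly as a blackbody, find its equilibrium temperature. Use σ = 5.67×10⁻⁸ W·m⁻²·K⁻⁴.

T ≈ 170 K

Power absorbed = (1−a)S·πR²; power emitted = 4πR²σT⁴. Equating and cancelling πR²:
T = ((1−a)S / 4σ)^(1/4) = (192 / (4 × 5.67×10⁻⁸))^(1/4) = (8.45×10^8)^(1/4).
T = 170 K.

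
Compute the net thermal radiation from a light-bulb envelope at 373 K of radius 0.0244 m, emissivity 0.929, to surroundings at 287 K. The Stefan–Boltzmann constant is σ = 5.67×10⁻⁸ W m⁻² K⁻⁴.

A = 4πr² = 4π × (0.0244)² = 7.48×10^-3 m².
Q = εσA(T⁴ − T_s⁴). T⁴ − T_s⁴ = (373)⁴ − (287)⁴ = 1.94×10^10 − 6.78×10^9 = 1.26×10^10 K⁴.
Q = 0.929 × 5.67×10⁻⁸ × 7.48×10^-3 × 1.26×10^10 = 4.95 W.

Q ≈ 4.95 W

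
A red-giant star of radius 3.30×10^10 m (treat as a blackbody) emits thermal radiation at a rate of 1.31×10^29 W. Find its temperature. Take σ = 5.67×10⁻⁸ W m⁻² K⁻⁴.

T ≈ 3600 K

A = 4πr² = 4π × (3.30×10^10)² = 1.37×10^22 m².
From P = σAT⁴, T = (P / σA)^(1/4) = (1.31×10^29 / (5.67×10⁻⁸ × 1.37×10^22))^(1/4).
T = (1.69×10^14)^(1/4) = 3600 K.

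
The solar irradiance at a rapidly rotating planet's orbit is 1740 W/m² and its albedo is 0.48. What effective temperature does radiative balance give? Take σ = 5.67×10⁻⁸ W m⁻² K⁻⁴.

T ≈ 251 K

Power absorbed = (1−a)S·πR²; power emitted = 4πR²σT⁴. Equating and cancelling πR²:
T = ((1−a)S / 4σ)^(1/4) = (905 / (4 × 5.67×10⁻⁸))^(1/4) = (3.99×10^9)^(1/4).
T = 251 K.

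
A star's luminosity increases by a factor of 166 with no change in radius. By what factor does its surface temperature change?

factor ≈ 3.59

P ∝ T⁴ ⇒ T ∝ P^(1/4), so T scales by (166)^(1/4) = 3.59.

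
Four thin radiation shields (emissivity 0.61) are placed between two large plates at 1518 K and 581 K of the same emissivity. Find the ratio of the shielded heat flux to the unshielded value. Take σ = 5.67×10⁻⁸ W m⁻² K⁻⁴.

ratio ≈ 0.200

With N identical shields there are N+1 = 5 gaps in series, each with the same radiative resistance, so the flux falls to 1/(N+1) of its unshielded value.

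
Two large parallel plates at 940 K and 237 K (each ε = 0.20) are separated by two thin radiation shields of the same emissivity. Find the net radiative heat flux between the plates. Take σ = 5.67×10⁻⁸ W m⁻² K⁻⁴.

q ≈ 1630 W/m²

Each of the 3 gaps contributes resistance (2/ε − 1) = 2/0.20 − 1 = 9.000; total = 27.00.
q = σ(T₁⁴ − T₂⁴) / 27.00 = 5.67×10⁻⁸ × 7.78×10^11 / 27.00 = 1630 W/m².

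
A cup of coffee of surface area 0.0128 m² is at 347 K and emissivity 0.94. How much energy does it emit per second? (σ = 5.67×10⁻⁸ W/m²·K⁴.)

Stefan–Boltzmann: P = εσAT⁴ = 0.94 × 5.67×10⁻⁸ × 0.0128 × (347)⁴ = 0.94 × 5.67×10⁻⁸ × 0.0128 × 1.45×10^10.
P = 9.89 W.

P ≈ 9.89 W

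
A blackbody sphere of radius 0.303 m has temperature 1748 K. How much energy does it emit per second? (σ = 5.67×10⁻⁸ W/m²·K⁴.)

P ≈ 6.11×10^5 W

A = 4πr² = 4π × (0.303)² = 1.15 m².
P = σAT⁴ = 5.67×10⁻⁸ × 1.15 × (1748)⁴ = 5.67×10⁻⁸ × 1.15 × 9.34×10^12.
P = 6.11×10^5 W.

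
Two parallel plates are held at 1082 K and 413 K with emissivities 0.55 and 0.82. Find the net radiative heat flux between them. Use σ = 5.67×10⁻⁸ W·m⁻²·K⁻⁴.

q ≈ 37300 W/m²

For two large parallel gray plates, q = σ(T₁⁴ − T₂⁴) / (1/ε₁ + 1/ε₂ − 1).
1/ε₁ + 1/ε₂ − 1 = 1/0.55 + 1/0.82 − 1 = 2.038.
T₁⁴ − T₂⁴ = 1.37×10^12 − 2.91×10^10 = 1.34×10^12 K⁴.
q = 5.67×10⁻⁸ × 1.34×10^12 / 2.038 = 37300 W/m².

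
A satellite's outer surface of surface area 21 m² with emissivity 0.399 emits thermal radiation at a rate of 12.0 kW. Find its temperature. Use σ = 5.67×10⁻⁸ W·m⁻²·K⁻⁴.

T ≈ 399 K

From P = εσAT⁴, T = (P / εσA)^(1/4) = (12000 / (0.399 × 5.67×10⁻⁸ × 21.0))^(1/4).
T = (2.53×10^10)^(1/4) = 399 K.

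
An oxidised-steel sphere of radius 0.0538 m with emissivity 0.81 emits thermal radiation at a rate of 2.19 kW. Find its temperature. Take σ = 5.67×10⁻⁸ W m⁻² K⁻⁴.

A = 4πr² = 4π × (0.0538)² = 0.0364 m².
From P = εσAT⁴, T = (P / εσA)^(1/4) = (2190 / (0.81 × 5.67×10⁻⁸ × 0.0364))^(1/4).
T = (1.31×10^12)^(1/4) = 1070 K.

T ≈ 1070 K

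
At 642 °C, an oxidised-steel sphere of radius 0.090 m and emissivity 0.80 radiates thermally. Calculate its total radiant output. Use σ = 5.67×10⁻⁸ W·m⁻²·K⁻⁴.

P ≈ 3240 W

A = 4πr² = 4π × (0.090)² = 0.102 m².
642 °C = 915 K.
P = εσAT⁴ = 0.80 × 5.67×10⁻⁸ × 0.102 × (915)⁴ = 0.80 × 5.67×10⁻⁸ × 0.102 × 7.01×10^11.
P = 3240 W.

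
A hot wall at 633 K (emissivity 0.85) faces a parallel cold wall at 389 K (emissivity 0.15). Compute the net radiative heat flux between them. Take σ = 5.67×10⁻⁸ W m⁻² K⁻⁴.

For two large parallel gray plates, q = σ(T₁⁴ − T₂⁴) / (1/ε₁ + 1/ε₂ − 1).
1/ε₁ + 1/ε₂ − 1 = 1/0.85 + 1/0.15 − 1 = 6.843.
T₁⁴ − T₂⁴ = 1.61×10^11 − 2.29×10^10 = 1.38×10^11 K⁴.
q = 5.67×10⁻⁸ × 1.38×10^11 / 6.843 = 1140 W/m².

q ≈ 1140 W/m²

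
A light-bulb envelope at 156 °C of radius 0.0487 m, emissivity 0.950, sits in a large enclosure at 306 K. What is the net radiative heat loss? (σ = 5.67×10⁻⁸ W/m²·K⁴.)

A = 4πr² = 4π × (0.0487)² = 0.0298 m².
Convert: 156 °C = 429 K.
Q = εσA(T⁴ − T_s⁴). T⁴ − T_s⁴ = (429)⁴ − (306)⁴ = 3.39×10^10 − 8.77×10^9 = 2.51×10^10 K⁴.
Q = 0.950 × 5.67×10⁻⁸ × 0.0298 × 2.51×10^10 = 40.3 W.

Q ≈ 40.3 W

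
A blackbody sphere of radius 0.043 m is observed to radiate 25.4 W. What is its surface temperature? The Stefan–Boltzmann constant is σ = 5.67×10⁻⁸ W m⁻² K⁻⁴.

T ≈ 373 K

A = 4πr² = 4π × (0.043)² = 0.0232 m².
From P = σAT⁴, T = (P / σA)^(1/4) = (25.4 / (5.67×10⁻⁸ × 0.0232))^(1/4).
T = (1.93×10^10)^(1/4) = 373 K.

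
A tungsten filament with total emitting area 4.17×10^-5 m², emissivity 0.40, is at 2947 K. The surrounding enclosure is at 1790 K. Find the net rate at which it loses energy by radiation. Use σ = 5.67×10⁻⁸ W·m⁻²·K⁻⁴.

Q ≈ 61.6 W

Q = εσA(T⁴ − T_s⁴). T⁴ − T_s⁴ = (2947)⁴ − (1790)⁴ = 7.54×10^13 − 1.03×10^13 = 6.52×10^13 K⁴.
Q = 0.40 × 5.67×10⁻⁸ × 4.17×10^-5 × 6.52×10^13 = 61.6 W.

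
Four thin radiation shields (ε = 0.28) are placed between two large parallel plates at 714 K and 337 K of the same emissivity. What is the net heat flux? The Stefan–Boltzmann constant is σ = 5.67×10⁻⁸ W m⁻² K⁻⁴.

Each of the 5 gaps contributes resistance (2/ε − 1) = 2/0.28 − 1 = 6.143; total = 30.71.
q = σ(T₁⁴ − T₂⁴) / 30.71 = 5.67×10⁻⁸ × 2.47×10^11 / 30.71 = 456 W/m².

q ≈ 456 W/m²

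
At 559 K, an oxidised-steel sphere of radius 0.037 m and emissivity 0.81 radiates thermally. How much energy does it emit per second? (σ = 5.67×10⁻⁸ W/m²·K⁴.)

P ≈ 77.1 W

A = 4πr² = 4π × (0.037)² = 0.0172 m².
Stefan–Boltzmann: P = εσAT⁴ = 0.81 × 5.67×10⁻⁸ × 0.0172 × (559)⁴ = 0.81 × 5.67×10⁻⁸ × 0.0172 × 9.76×10^10.
P = 77.1 W.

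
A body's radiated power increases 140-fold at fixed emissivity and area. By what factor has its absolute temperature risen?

P ∝ T⁴ ⇒ T ∝ P^(1/4), so T scales by (140)^(1/4) = 3.44.

factor ≈ 3.44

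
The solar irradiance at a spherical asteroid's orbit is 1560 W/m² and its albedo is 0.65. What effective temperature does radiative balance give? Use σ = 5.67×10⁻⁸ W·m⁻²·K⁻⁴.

T ≈ 222 K

Power absorbed = (1−a)S·πR²; power emitted = 4πR²σT⁴. Equating and cancelling πR²:
T = ((1−a)S / 4σ)^(1/4) = (546 / (4 × 5.67×10⁻⁸))^(1/4) = (2.41×10^9)^(1/4).
T = 222 K.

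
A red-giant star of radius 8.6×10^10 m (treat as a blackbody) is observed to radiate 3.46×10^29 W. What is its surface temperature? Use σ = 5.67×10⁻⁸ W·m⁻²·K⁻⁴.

A = 4πr² = 4π × (8.6×10^10)² = 9.29×10^22 m².
From P = σAT⁴, T = (P / σA)^(1/4) = (3.46×10^29 / (5.67×10⁻⁸ × 9.29×10^22))^(1/4).
T = (6.57×10^13)^(1/4) = 2850 K.

T ≈ 2850 K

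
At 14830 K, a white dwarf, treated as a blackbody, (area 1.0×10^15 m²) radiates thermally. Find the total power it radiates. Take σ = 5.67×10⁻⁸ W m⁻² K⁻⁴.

P ≈ 2.74×10^24 W

P = σAT⁴ = 5.67×10⁻⁸ × 1.00×10^15 × (14830)⁴ = 5.67×10⁻⁸ × 1.00×10^15 × 4.84×10^16.
P = 2.74×10^24 W.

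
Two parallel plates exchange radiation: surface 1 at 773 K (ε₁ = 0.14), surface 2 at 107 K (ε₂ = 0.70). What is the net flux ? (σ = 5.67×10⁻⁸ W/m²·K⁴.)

q ≈ 2670 W/m²

For two large parallel gray plates, q = σ(T₁⁴ − T₂⁴) / (1/ε₁ + 1/ε₂ − 1).
1/ε₁ + 1/ε₂ − 1 = 1/0.14 + 1/0.70 − 1 = 7.571.
T₁⁴ − T₂⁴ = 3.57×10^11 − 1.31×10^8 = 3.57×10^11 K⁴.
q = 5.67×10⁻⁸ × 3.57×10^11 / 7.571 = 2670 W/m².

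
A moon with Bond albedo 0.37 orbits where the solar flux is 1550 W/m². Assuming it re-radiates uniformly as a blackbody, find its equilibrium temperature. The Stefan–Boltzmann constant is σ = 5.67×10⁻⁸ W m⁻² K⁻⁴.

Power absorbed = (1−a)S·πR²; power emitted = 4πR²σT⁴. Equating and cancelling πR²:
T = ((1−a)S / 4σ)^(1/4) = (976 / (4 × 5.67×10⁻⁸))^(1/4) = (4.31×10^9)^(1/4).
T = 256 K.

T ≈ 256 K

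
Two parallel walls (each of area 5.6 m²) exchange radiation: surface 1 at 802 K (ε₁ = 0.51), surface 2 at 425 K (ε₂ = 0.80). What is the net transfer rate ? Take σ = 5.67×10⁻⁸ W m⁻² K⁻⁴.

For two large parallel gray plates, q = σ(T₁⁴ − T₂⁴) / (1/ε₁ + 1/ε₂ − 1).
1/ε₁ + 1/ε₂ − 1 = 1/0.51 + 1/0.80 − 1 = 2.211.
T₁⁴ − T₂⁴ = 4.14×10^11 − 3.26×10^10 = 3.81×10^11 K⁴.
q = 5.67×10⁻⁸ × 3.81×10^11 / 2.211 = 9770 W/m².
Q = q·A = 9770 × 5.6 = 54700 W.

Q ≈ 54700 W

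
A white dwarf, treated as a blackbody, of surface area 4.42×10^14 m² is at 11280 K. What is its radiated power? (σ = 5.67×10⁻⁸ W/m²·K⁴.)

P ≈ 4.06×10^23 W

P = σAT⁴ = 5.67×10⁻⁸ × 4.42×10^14 × (11280)⁴ = 5.67×10⁻⁸ × 4.42×10^14 × 1.62×10^16.
P = 4.06×10^23 W.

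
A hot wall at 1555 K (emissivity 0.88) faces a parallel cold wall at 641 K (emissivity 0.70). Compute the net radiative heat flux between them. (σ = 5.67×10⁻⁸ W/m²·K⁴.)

q ≈ 2.06×10^5 W/m²

For two large parallel gray plates, q = σ(T₁⁴ − T₂⁴) / (1/ε₁ + 1/ε₂ − 1).
1/ε₁ + 1/ε₂ − 1 = 1/0.88 + 1/0.70 − 1 = 1.565.
T₁⁴ − T₂⁴ = 5.85×10^12 − 1.69×10^11 = 5.68×10^12 K⁴.
q = 5.67×10⁻⁸ × 5.68×10^12 / 1.565 = 2.06×10^5 W/m².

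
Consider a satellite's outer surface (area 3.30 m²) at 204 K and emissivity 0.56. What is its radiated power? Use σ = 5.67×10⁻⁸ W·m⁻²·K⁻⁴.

P = εσAT⁴ = 0.56 × 5.67×10⁻⁸ × 3.30 × (204)⁴ = 0.56 × 5.67×10⁻⁸ × 3.30 × 1.73×10^9.
P = 181 W.

P ≈ 181 W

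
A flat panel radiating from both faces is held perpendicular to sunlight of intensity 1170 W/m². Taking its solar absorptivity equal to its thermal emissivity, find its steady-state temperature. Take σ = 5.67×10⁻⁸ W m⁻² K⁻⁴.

Absorbed flux αS = emitted flux 2εσT⁴ per unit area; with α = ε this gives T = (S/2σ)^(1/4).
T = (1170 / (2 × 5.67×10⁻⁸))^(1/4) = (1.03×10^10)^(1/4).
T = 319 K.

T ≈ 319 K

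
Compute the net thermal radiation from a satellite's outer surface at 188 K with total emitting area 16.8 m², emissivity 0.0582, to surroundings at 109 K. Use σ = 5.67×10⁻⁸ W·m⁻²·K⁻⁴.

Q ≈ 61.4 W

Q = εσA(T⁴ − T_s⁴). T⁴ − T_s⁴ = (188)⁴ − (109)⁴ = 1.25×10^9 − 1.41×10^8 = 1.11×10^9 K⁴.
Q = 0.0582 × 5.67×10⁻⁸ × 16.8 × 1.11×10^9 = 61.4 W.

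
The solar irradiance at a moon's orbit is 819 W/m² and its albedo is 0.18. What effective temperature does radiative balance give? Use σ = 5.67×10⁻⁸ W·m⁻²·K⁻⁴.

Power absorbed = (1−a)S·πR²; power emitted = 4πR²σT⁴. Equating and cancelling πR²:
T = ((1−a)S / 4σ)^(1/4) = (672 / (4 × 5.67×10⁻⁸))^(1/4) = (2.96×10^9)^(1/4).
T = 233 K.

T ≈ 233 K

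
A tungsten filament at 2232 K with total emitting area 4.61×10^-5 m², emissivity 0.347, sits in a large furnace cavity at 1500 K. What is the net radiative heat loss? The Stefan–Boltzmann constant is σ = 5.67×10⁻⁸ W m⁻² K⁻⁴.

Q = εσA(T⁴ − T_s⁴). T⁴ − T_s⁴ = (2232)⁴ − (1500)⁴ = 2.48×10^13 − 5.06×10^12 = 1.98×10^13 K⁴.
Q = 0.347 × 5.67×10⁻⁸ × 4.61×10^-5 × 1.98×10^13 = 17.9 W.

Q ≈ 17.9 W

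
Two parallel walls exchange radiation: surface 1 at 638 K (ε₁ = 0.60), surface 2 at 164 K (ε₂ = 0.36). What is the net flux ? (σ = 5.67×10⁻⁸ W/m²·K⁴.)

q ≈ 2720 W/m²

For two large parallel gray plates, q = σ(T₁⁴ − T₂⁴) / (1/ε₁ + 1/ε₂ − 1).
1/ε₁ + 1/ε₂ − 1 = 1/0.60 + 1/0.36 − 1 = 3.444.
T₁⁴ − T₂⁴ = 1.66×10^11 − 7.23×10^8 = 1.65×10^11 K⁴.
q = 5.67×10⁻⁸ × 1.65×10^11 / 3.444 = 2720 W/m².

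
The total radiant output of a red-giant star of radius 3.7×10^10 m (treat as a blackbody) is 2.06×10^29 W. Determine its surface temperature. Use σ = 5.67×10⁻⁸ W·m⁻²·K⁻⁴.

A = 4πr² = 4π × (3.7×10^10)² = 1.72×10^22 m².
From P = σAT⁴, T = (P / σA)^(1/4) = (2.06×10^29 / (5.67×10⁻⁸ × 1.72×10^22))^(1/4).
T = (2.11×10^14)^(1/4) = 3810 K.

T ≈ 3810 K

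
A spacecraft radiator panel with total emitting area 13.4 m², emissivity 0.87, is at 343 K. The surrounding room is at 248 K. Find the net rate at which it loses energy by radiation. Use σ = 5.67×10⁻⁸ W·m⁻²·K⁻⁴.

Q = εσA(T⁴ − T_s⁴). T⁴ − T_s⁴ = (343)⁴ − (248)⁴ = 1.38×10^10 − 3.78×10^9 = 1.01×10^10 K⁴.
Q = 0.87 × 5.67×10⁻⁸ × 13.4 × 1.01×10^10 = 6650 W.

Q ≈ 6650 W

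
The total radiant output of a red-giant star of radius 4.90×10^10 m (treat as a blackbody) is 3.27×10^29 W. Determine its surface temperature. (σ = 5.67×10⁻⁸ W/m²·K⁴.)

A = 4πr² = 4π × (4.90×10^10)² = 3.02×10^22 m².
From P = σAT⁴, T = (P / σA)^(1/4) = (3.27×10^29 / (5.67×10⁻⁸ × 3.02×10^22))^(1/4).
T = (1.91×10^14)^(1/4) = 3720 K.

T ≈ 3720 K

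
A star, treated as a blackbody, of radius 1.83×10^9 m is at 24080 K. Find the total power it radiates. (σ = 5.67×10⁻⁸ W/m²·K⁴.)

P ≈ 8.02×10^29 W

A = 4πr² = 4π × (1.83×10^9)² = 4.21×10^19 m².
P = σAT⁴ = 5.67×10⁻⁸ × 4.21×10^19 × (24080)⁴ = 5.67×10⁻⁸ × 4.21×10^19 × 3.36×10^17.
P = 8.02×10^29 W.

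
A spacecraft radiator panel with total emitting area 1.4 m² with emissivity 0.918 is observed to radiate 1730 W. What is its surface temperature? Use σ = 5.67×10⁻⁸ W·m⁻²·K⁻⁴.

From P = εσAT⁴, T = (P / εσA)^(1/4) = (1730 / (0.918 × 5.67×10⁻⁸ × 1.40))^(1/4).
T = (2.37×10^10)^(1/4) = 393 K.

T ≈ 393 K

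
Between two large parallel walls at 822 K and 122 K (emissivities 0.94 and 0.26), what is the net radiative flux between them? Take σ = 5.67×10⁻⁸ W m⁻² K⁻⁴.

q ≈ 6620 W/m²

For two large parallel gray plates, q = σ(T₁⁴ − T₂⁴) / (1/ε₁ + 1/ε₂ − 1).
1/ε₁ + 1/ε₂ − 1 = 1/0.94 + 1/0.26 − 1 = 3.910.
T₁⁴ − T₂⁴ = 4.57×10^11 − 2.22×10^8 = 4.56×10^11 K⁴.
q = 5.67×10⁻⁸ × 4.56×10^11 / 3.910 = 6620 W/m².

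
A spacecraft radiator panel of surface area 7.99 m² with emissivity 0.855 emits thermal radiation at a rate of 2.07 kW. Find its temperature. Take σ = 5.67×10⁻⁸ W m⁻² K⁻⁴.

T ≈ 270 K

From P = εσAT⁴, T = (P / εσA)^(1/4) = (2070 / (0.855 × 5.67×10⁻⁸ × 7.99))^(1/4).
T = (5.34×10^9)^(1/4) = 270 K.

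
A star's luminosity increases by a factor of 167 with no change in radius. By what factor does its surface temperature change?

P ∝ T⁴ ⇒ T ∝ P^(1/4), so T scales by (167)^(1/4) = 3.59.

factor ≈ 3.59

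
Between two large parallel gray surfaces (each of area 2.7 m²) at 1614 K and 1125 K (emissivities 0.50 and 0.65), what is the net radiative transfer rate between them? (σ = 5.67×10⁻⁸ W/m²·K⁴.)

Q ≈ 3.13×10^5 W

For two large parallel gray plates, q = σ(T₁⁴ − T₂⁴) / (1/ε₁ + 1/ε₂ − 1).
1/ε₁ + 1/ε₂ − 1 = 1/0.50 + 1/0.65 − 1 = 2.538.
T₁⁴ − T₂⁴ = 6.79×10^12 − 1.60×10^12 = 5.18×10^12 K⁴.
q = 5.67×10⁻⁸ × 5.18×10^12 / 2.538 = 1.16×10^5 W/m².
Q = q·A = 1.16×10^5 × 2.7 = 3.13×10^5 W.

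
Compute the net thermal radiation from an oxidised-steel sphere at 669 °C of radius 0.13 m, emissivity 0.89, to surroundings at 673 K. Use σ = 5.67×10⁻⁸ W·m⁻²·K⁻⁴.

Q ≈ 6240 W

A = 4πr² = 4π × (0.13)² = 0.212 m².
Convert: 669 °C = 942 K.
Q = εσA(T⁴ − T_s⁴). T⁴ − T_s⁴ = (942)⁴ − (673)⁴ = 7.87×10^11 − 2.05×10^11 = 5.82×10^11 K⁴.
Q = 0.89 × 5.67×10⁻⁸ × 0.212 × 5.82×10^11 = 6240 W.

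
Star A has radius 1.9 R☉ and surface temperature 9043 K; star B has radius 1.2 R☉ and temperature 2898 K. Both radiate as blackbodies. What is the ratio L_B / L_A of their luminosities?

L_B/L_A ≈ 4.21×10^-3

L = 4πR²σT⁴ ∝ R²T⁴, so L_B/L_A = (1.2/1.9)² × (2898/9043)⁴ = 0.399 × 0.0105 = 4.21×10^-3.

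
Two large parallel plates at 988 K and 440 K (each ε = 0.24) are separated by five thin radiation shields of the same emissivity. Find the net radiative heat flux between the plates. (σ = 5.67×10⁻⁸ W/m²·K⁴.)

q ≈ 1180 W/m²

Each of the 6 gaps contributes resistance (2/ε − 1) = 2/0.24 − 1 = 7.333; total = 44.00.
q = σ(T₁⁴ − T₂⁴) / 44.00 = 5.67×10⁻⁸ × 9.15×10^11 / 44.00 = 1180 W/m².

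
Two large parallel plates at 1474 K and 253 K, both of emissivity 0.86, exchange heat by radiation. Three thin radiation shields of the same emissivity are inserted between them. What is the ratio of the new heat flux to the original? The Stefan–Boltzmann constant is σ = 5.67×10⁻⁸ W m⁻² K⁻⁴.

ratio ≈ 0.250

With N identical shields there are N+1 = 4 gaps in series, each with the same radiative resistance, so the flux falls to 1/(N+1) of its unshielded value.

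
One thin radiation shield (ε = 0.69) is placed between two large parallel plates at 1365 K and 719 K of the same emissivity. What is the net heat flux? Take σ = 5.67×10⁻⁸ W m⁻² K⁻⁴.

q ≈ 47800 W/m²

Each of the 2 gaps contributes resistance (2/ε − 1) = 2/0.69 − 1 = 1.899; total = 3.797.
q = σ(T₁⁴ − T₂⁴) / 3.797 = 5.67×10⁻⁸ × 3.20×10^12 / 3.797 = 47800 W/m².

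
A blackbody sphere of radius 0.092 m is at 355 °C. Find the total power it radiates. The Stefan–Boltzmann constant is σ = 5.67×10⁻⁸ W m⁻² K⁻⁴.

A = 4πr² = 4π × (0.092)² = 0.106 m².
355 °C = 628 K.
P = σAT⁴ = 5.67×10⁻⁸ × 0.106 × (628)⁴ = 5.67×10⁻⁸ × 0.106 × 1.56×10^11.
P = 938 W.

P ≈ 938 W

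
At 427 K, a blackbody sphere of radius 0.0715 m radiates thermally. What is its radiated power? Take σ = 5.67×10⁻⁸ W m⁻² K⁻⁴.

A = 4πr² = 4π × (0.0715)² = 0.0642 m².
P = σAT⁴ = 5.67×10⁻⁸ × 0.0642 × (427)⁴ = 5.67×10⁻⁸ × 0.0642 × 3.32×10^10.
P = 121 W.

P ≈ 121 W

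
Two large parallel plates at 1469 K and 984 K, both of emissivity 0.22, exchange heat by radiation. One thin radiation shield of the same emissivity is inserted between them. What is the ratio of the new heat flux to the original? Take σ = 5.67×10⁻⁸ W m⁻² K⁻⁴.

With N identical shields there are N+1 = 2 gaps in series, each with the same radiative resistance, so the flux falls to 1/(N+1) of its unshielded value.

ratio ≈ 0.500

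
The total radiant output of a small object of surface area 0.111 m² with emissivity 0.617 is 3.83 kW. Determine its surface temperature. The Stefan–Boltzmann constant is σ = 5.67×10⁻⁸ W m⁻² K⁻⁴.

T ≈ 997 K

From P = εσAT⁴, T = (P / εσA)^(1/4) = (3830 / (0.617 × 5.67×10⁻⁸ × 0.111))^(1/4).
T = (9.86×10^11)^(1/4) = 997 K.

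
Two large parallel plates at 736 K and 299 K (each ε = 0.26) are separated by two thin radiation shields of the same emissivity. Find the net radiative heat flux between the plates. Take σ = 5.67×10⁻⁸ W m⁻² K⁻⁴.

Each of the 3 gaps contributes resistance (2/ε − 1) = 2/0.26 − 1 = 6.692; total = 20.08.
q = σ(T₁⁴ − T₂⁴) / 20.08 = 5.67×10⁻⁸ × 2.85×10^11 / 20.08 = 806 W/m².

q ≈ 806 W/m²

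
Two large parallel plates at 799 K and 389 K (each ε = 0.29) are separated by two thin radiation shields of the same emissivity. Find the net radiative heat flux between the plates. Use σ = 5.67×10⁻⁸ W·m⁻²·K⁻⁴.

Each of the 3 gaps contributes resistance (2/ε − 1) = 2/0.29 − 1 = 5.897; total = 17.69.
q = σ(T₁⁴ − T₂⁴) / 17.69 = 5.67×10⁻⁸ × 3.85×10^11 / 17.69 = 1230 W/m².

q ≈ 1230 W/m²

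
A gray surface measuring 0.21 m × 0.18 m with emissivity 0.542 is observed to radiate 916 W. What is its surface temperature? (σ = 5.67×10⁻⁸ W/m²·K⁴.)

A = 0.21 × 0.18 = 0.0378 m².
From P = εσAT⁴, T = (P / εσA)^(1/4) = (916 / (0.542 × 5.67×10⁻⁸ × 0.0378))^(1/4).
T = (7.89×10^11)^(1/4) = 942 K.

T ≈ 942 K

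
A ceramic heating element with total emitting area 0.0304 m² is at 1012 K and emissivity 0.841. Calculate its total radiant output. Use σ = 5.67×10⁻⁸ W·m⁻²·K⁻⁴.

Stefan–Boltzmann: P = εσAT⁴ = 0.841 × 5.67×10⁻⁸ × 0.0304 × (1012)⁴ = 0.841 × 5.67×10⁻⁸ × 0.0304 × 1.05×10^12.
P = 1520 W.

P ≈ 1520 W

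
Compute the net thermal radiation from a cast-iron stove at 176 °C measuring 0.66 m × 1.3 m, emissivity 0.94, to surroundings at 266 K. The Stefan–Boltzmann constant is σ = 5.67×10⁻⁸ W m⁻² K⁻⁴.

Q ≈ 1630 W

A = 0.66 × 1.3 = 0.858 m².
Convert: 176 °C = 449 K.
Q = εσA(T⁴ − T_s⁴). T⁴ − T_s⁴ = (449)⁴ − (266)⁴ = 4.06×10^10 − 5.01×10^9 = 3.56×10^10 K⁴.
Q = 0.94 × 5.67×10⁻⁸ × 0.858 × 3.56×10^10 = 1630 W.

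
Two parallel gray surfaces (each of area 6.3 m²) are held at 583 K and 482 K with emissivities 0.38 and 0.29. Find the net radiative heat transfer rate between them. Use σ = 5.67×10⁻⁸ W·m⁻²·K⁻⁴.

Q ≈ 4330 W

For two large parallel gray plates, q = σ(T₁⁴ − T₂⁴) / (1/ε₁ + 1/ε₂ − 1).
1/ε₁ + 1/ε₂ − 1 = 1/0.38 + 1/0.29 − 1 = 5.080.
T₁⁴ − T₂⁴ = 1.16×10^11 − 5.40×10^10 = 6.16×10^10 K⁴.
q = 5.67×10⁻⁸ × 6.16×10^10 / 5.080 = 687 W/m².
Q = q·A = 687 × 6.3 = 4330 W.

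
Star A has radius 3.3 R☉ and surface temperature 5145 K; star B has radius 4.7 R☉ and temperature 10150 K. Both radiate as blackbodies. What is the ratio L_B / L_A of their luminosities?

L_B/L_A ≈ 30.7

L = 4πR²σT⁴ ∝ R²T⁴, so L_B/L_A = (4.7/3.3)² × (10150/5145)⁴ = 2.03 × 15.1 = 30.7.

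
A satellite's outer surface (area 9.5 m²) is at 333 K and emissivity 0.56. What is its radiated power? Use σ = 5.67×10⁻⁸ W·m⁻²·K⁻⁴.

Stefan–Boltzmann: P = εσAT⁴ = 0.56 × 5.67×10⁻⁸ × 9.50 × (333)⁴ = 0.56 × 5.67×10⁻⁸ × 9.50 × 1.23×10^10.
P = 3710 W.

P ≈ 3710 W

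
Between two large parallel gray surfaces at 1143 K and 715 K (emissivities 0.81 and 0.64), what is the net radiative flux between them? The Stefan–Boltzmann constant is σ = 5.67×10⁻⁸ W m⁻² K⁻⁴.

q ≈ 45600 W/m²

For two large parallel gray plates, q = σ(T₁⁴ − T₂⁴) / (1/ε₁ + 1/ε₂ − 1).
1/ε₁ + 1/ε₂ − 1 = 1/0.81 + 1/0.64 − 1 = 1.797.
T₁⁴ − T₂⁴ = 1.71×10^12 − 2.61×10^11 = 1.45×10^12 K⁴.
q = 5.67×10⁻⁸ × 1.45×10^12 / 1.797 = 45600 W/m².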